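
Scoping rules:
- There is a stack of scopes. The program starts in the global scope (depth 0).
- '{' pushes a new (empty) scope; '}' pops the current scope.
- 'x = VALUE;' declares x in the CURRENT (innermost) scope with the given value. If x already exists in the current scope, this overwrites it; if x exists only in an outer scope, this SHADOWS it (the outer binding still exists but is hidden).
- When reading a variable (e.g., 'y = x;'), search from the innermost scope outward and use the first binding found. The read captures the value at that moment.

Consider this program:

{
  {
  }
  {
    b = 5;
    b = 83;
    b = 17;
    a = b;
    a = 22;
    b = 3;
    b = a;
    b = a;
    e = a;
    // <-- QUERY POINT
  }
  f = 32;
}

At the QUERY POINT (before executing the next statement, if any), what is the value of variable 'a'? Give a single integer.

Step 1: enter scope (depth=1)
Step 2: enter scope (depth=2)
Step 3: exit scope (depth=1)
Step 4: enter scope (depth=2)
Step 5: declare b=5 at depth 2
Step 6: declare b=83 at depth 2
Step 7: declare b=17 at depth 2
Step 8: declare a=(read b)=17 at depth 2
Step 9: declare a=22 at depth 2
Step 10: declare b=3 at depth 2
Step 11: declare b=(read a)=22 at depth 2
Step 12: declare b=(read a)=22 at depth 2
Step 13: declare e=(read a)=22 at depth 2
Visible at query point: a=22 b=22 e=22

Answer: 22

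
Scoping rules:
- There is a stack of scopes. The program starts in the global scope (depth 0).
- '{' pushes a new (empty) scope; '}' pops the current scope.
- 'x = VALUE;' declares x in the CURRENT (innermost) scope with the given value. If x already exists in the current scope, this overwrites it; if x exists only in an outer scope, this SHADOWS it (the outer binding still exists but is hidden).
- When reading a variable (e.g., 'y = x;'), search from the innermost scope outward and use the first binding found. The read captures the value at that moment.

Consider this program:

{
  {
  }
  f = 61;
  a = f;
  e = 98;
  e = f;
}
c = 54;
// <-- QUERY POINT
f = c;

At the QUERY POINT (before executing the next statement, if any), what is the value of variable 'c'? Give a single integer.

Answer: 54

Derivation:
Step 1: enter scope (depth=1)
Step 2: enter scope (depth=2)
Step 3: exit scope (depth=1)
Step 4: declare f=61 at depth 1
Step 5: declare a=(read f)=61 at depth 1
Step 6: declare e=98 at depth 1
Step 7: declare e=(read f)=61 at depth 1
Step 8: exit scope (depth=0)
Step 9: declare c=54 at depth 0
Visible at query point: c=54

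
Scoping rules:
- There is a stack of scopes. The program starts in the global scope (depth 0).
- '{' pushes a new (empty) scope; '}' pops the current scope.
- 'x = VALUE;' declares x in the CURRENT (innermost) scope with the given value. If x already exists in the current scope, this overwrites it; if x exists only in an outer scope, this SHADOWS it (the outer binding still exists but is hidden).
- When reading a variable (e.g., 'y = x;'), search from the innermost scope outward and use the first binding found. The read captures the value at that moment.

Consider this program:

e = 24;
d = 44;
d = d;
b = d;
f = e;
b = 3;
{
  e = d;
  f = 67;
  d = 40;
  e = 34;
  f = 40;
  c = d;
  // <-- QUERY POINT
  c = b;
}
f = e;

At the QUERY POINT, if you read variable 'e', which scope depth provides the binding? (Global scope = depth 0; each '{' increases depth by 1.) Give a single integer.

Answer: 1

Derivation:
Step 1: declare e=24 at depth 0
Step 2: declare d=44 at depth 0
Step 3: declare d=(read d)=44 at depth 0
Step 4: declare b=(read d)=44 at depth 0
Step 5: declare f=(read e)=24 at depth 0
Step 6: declare b=3 at depth 0
Step 7: enter scope (depth=1)
Step 8: declare e=(read d)=44 at depth 1
Step 9: declare f=67 at depth 1
Step 10: declare d=40 at depth 1
Step 11: declare e=34 at depth 1
Step 12: declare f=40 at depth 1
Step 13: declare c=(read d)=40 at depth 1
Visible at query point: b=3 c=40 d=40 e=34 f=40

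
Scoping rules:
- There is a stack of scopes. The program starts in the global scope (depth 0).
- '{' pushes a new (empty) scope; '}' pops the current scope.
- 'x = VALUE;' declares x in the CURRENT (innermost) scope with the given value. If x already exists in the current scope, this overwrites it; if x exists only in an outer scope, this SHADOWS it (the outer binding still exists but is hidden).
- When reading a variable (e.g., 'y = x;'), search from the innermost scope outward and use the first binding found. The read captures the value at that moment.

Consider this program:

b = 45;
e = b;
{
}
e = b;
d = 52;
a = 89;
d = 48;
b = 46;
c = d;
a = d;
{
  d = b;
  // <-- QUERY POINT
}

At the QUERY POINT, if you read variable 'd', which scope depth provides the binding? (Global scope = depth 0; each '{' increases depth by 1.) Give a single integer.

Step 1: declare b=45 at depth 0
Step 2: declare e=(read b)=45 at depth 0
Step 3: enter scope (depth=1)
Step 4: exit scope (depth=0)
Step 5: declare e=(read b)=45 at depth 0
Step 6: declare d=52 at depth 0
Step 7: declare a=89 at depth 0
Step 8: declare d=48 at depth 0
Step 9: declare b=46 at depth 0
Step 10: declare c=(read d)=48 at depth 0
Step 11: declare a=(read d)=48 at depth 0
Step 12: enter scope (depth=1)
Step 13: declare d=(read b)=46 at depth 1
Visible at query point: a=48 b=46 c=48 d=46 e=45

Answer: 1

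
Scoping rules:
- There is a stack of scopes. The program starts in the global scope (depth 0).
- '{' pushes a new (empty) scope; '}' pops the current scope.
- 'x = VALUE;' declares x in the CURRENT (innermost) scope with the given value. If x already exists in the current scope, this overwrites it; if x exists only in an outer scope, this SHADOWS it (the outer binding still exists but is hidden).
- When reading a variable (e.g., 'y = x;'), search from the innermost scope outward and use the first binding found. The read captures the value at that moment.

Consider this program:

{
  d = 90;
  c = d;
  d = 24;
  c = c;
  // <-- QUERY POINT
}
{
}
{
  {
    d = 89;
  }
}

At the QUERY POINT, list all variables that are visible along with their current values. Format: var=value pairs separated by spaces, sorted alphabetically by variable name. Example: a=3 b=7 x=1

Step 1: enter scope (depth=1)
Step 2: declare d=90 at depth 1
Step 3: declare c=(read d)=90 at depth 1
Step 4: declare d=24 at depth 1
Step 5: declare c=(read c)=90 at depth 1
Visible at query point: c=90 d=24

Answer: c=90 d=24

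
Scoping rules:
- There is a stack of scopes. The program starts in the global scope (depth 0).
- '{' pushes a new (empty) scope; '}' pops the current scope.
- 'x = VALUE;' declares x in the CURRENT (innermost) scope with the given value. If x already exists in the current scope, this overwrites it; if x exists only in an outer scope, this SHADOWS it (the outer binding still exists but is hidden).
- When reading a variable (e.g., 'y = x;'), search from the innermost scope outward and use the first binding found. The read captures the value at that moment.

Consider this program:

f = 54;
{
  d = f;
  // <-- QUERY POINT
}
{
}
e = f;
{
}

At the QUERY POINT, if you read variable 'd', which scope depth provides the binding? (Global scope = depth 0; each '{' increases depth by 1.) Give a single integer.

Answer: 1

Derivation:
Step 1: declare f=54 at depth 0
Step 2: enter scope (depth=1)
Step 3: declare d=(read f)=54 at depth 1
Visible at query point: d=54 f=54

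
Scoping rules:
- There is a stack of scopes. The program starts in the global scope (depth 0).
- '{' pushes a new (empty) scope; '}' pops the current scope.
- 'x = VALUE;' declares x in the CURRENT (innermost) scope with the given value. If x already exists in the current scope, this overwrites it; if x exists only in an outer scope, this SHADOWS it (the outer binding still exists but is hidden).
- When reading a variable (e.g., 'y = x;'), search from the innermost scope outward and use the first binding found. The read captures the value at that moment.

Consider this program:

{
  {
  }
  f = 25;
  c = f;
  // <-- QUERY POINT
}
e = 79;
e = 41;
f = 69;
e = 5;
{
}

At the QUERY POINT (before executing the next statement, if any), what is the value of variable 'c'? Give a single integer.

Answer: 25

Derivation:
Step 1: enter scope (depth=1)
Step 2: enter scope (depth=2)
Step 3: exit scope (depth=1)
Step 4: declare f=25 at depth 1
Step 5: declare c=(read f)=25 at depth 1
Visible at query point: c=25 f=25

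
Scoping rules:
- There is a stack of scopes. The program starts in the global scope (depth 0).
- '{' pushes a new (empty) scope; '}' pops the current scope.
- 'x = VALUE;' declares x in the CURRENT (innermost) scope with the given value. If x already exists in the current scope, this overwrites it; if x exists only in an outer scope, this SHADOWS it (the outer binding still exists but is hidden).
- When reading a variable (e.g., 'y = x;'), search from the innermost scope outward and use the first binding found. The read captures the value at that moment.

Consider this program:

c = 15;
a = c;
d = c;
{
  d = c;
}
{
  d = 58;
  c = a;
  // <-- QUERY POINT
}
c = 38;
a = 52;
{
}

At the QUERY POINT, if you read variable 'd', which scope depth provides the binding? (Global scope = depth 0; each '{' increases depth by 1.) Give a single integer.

Answer: 1

Derivation:
Step 1: declare c=15 at depth 0
Step 2: declare a=(read c)=15 at depth 0
Step 3: declare d=(read c)=15 at depth 0
Step 4: enter scope (depth=1)
Step 5: declare d=(read c)=15 at depth 1
Step 6: exit scope (depth=0)
Step 7: enter scope (depth=1)
Step 8: declare d=58 at depth 1
Step 9: declare c=(read a)=15 at depth 1
Visible at query point: a=15 c=15 d=58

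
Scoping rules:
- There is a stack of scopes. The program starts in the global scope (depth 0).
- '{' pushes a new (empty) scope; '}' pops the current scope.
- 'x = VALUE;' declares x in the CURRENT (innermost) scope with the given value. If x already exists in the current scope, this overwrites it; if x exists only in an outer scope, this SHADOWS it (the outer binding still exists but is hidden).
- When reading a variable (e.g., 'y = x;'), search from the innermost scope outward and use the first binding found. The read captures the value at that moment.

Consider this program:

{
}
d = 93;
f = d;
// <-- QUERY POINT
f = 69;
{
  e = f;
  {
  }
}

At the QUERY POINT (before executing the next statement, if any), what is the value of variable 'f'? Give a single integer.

Step 1: enter scope (depth=1)
Step 2: exit scope (depth=0)
Step 3: declare d=93 at depth 0
Step 4: declare f=(read d)=93 at depth 0
Visible at query point: d=93 f=93

Answer: 93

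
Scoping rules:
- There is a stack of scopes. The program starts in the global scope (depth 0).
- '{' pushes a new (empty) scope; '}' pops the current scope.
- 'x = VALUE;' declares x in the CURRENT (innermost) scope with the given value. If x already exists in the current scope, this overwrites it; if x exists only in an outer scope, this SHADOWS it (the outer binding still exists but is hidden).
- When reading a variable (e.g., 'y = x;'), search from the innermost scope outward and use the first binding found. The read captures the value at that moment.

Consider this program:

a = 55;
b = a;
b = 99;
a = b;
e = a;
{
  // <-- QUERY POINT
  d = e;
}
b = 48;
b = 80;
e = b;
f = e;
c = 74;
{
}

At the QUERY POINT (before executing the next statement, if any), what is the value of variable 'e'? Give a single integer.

Answer: 99

Derivation:
Step 1: declare a=55 at depth 0
Step 2: declare b=(read a)=55 at depth 0
Step 3: declare b=99 at depth 0
Step 4: declare a=(read b)=99 at depth 0
Step 5: declare e=(read a)=99 at depth 0
Step 6: enter scope (depth=1)
Visible at query point: a=99 b=99 e=99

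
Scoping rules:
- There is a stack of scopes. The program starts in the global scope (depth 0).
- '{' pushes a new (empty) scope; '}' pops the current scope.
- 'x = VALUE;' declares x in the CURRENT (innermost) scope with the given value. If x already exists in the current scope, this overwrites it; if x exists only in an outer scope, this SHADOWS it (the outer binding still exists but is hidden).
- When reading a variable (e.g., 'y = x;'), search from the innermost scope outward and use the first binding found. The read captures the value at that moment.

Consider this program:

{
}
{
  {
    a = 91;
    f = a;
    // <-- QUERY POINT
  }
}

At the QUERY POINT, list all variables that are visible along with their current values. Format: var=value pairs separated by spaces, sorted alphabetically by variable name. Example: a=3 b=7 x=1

Step 1: enter scope (depth=1)
Step 2: exit scope (depth=0)
Step 3: enter scope (depth=1)
Step 4: enter scope (depth=2)
Step 5: declare a=91 at depth 2
Step 6: declare f=(read a)=91 at depth 2
Visible at query point: a=91 f=91

Answer: a=91 f=91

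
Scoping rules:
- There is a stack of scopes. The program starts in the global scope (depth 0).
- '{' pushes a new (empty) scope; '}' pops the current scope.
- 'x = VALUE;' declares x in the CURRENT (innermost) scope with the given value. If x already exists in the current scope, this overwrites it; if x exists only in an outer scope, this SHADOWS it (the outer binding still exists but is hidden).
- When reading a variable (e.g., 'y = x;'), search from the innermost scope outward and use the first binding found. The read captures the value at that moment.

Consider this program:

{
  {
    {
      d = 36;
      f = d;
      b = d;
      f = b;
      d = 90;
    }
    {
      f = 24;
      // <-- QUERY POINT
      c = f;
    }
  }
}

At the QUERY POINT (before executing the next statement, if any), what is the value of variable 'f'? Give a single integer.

Step 1: enter scope (depth=1)
Step 2: enter scope (depth=2)
Step 3: enter scope (depth=3)
Step 4: declare d=36 at depth 3
Step 5: declare f=(read d)=36 at depth 3
Step 6: declare b=(read d)=36 at depth 3
Step 7: declare f=(read b)=36 at depth 3
Step 8: declare d=90 at depth 3
Step 9: exit scope (depth=2)
Step 10: enter scope (depth=3)
Step 11: declare f=24 at depth 3
Visible at query point: f=24

Answer: 24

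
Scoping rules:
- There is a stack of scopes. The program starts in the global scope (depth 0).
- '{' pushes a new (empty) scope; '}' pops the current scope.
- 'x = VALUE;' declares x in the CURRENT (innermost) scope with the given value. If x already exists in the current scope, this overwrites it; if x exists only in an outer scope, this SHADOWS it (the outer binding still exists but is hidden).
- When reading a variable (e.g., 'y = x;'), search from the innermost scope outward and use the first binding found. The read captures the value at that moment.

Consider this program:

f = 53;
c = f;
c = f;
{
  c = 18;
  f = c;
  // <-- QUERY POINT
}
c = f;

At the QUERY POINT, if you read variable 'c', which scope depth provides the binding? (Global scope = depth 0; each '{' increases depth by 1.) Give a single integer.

Answer: 1

Derivation:
Step 1: declare f=53 at depth 0
Step 2: declare c=(read f)=53 at depth 0
Step 3: declare c=(read f)=53 at depth 0
Step 4: enter scope (depth=1)
Step 5: declare c=18 at depth 1
Step 6: declare f=(read c)=18 at depth 1
Visible at query point: c=18 f=18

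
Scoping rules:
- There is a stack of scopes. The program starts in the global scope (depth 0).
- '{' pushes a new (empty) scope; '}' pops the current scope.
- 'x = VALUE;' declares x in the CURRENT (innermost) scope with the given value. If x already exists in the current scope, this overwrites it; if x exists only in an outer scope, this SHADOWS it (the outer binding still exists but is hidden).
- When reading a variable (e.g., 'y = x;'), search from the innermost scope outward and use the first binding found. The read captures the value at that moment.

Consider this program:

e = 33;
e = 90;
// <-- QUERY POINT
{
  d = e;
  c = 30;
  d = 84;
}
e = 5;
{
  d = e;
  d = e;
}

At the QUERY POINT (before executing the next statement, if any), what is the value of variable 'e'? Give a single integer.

Step 1: declare e=33 at depth 0
Step 2: declare e=90 at depth 0
Visible at query point: e=90

Answer: 90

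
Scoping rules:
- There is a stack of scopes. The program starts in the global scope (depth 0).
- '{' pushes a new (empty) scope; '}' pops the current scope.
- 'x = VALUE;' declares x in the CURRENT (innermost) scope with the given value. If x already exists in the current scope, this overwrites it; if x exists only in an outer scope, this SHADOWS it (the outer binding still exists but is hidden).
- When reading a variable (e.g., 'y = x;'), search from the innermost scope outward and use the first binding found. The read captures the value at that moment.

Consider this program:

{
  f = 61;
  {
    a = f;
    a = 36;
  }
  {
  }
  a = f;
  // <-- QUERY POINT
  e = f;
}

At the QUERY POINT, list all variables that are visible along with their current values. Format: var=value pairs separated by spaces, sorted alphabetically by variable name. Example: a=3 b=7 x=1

Step 1: enter scope (depth=1)
Step 2: declare f=61 at depth 1
Step 3: enter scope (depth=2)
Step 4: declare a=(read f)=61 at depth 2
Step 5: declare a=36 at depth 2
Step 6: exit scope (depth=1)
Step 7: enter scope (depth=2)
Step 8: exit scope (depth=1)
Step 9: declare a=(read f)=61 at depth 1
Visible at query point: a=61 f=61

Answer: a=61 f=61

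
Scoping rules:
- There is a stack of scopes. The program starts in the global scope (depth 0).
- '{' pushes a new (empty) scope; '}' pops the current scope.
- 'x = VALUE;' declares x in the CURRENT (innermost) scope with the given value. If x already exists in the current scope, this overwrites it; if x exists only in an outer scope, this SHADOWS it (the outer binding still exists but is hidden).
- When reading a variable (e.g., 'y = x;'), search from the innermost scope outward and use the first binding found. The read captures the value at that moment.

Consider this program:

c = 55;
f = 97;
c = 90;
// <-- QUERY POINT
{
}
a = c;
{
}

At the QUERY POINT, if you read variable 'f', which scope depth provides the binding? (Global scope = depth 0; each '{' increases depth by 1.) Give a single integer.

Answer: 0

Derivation:
Step 1: declare c=55 at depth 0
Step 2: declare f=97 at depth 0
Step 3: declare c=90 at depth 0
Visible at query point: c=90 f=97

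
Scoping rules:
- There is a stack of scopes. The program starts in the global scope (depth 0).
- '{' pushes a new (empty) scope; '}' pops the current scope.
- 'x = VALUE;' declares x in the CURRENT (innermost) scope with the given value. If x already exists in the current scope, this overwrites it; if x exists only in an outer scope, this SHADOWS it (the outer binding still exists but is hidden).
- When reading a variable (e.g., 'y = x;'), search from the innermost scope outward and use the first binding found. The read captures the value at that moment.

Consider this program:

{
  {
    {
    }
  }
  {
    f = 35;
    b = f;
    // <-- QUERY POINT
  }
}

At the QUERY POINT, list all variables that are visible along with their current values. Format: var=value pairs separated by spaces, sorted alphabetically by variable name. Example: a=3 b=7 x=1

Step 1: enter scope (depth=1)
Step 2: enter scope (depth=2)
Step 3: enter scope (depth=3)
Step 4: exit scope (depth=2)
Step 5: exit scope (depth=1)
Step 6: enter scope (depth=2)
Step 7: declare f=35 at depth 2
Step 8: declare b=(read f)=35 at depth 2
Visible at query point: b=35 f=35

Answer: b=35 f=35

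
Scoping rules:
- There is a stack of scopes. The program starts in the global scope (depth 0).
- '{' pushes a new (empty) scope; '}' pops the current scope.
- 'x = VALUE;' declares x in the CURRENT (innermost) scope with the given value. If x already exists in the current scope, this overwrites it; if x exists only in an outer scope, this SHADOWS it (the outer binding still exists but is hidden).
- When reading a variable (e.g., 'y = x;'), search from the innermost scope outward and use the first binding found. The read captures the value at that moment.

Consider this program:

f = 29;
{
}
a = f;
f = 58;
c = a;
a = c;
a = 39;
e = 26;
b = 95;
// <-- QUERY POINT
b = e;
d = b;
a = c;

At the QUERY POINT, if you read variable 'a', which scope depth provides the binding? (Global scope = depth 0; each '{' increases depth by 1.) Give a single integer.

Answer: 0

Derivation:
Step 1: declare f=29 at depth 0
Step 2: enter scope (depth=1)
Step 3: exit scope (depth=0)
Step 4: declare a=(read f)=29 at depth 0
Step 5: declare f=58 at depth 0
Step 6: declare c=(read a)=29 at depth 0
Step 7: declare a=(read c)=29 at depth 0
Step 8: declare a=39 at depth 0
Step 9: declare e=26 at depth 0
Step 10: declare b=95 at depth 0
Visible at query point: a=39 b=95 c=29 e=26 f=58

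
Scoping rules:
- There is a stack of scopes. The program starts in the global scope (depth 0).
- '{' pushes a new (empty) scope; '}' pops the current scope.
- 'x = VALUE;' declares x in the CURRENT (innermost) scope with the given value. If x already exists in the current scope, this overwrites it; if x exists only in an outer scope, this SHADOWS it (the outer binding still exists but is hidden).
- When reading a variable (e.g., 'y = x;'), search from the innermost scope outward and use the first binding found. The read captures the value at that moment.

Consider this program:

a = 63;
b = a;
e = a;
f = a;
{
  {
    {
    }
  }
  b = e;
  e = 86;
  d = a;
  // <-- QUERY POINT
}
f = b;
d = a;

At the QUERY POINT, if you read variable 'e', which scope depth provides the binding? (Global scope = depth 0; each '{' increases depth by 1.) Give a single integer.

Answer: 1

Derivation:
Step 1: declare a=63 at depth 0
Step 2: declare b=(read a)=63 at depth 0
Step 3: declare e=(read a)=63 at depth 0
Step 4: declare f=(read a)=63 at depth 0
Step 5: enter scope (depth=1)
Step 6: enter scope (depth=2)
Step 7: enter scope (depth=3)
Step 8: exit scope (depth=2)
Step 9: exit scope (depth=1)
Step 10: declare b=(read e)=63 at depth 1
Step 11: declare e=86 at depth 1
Step 12: declare d=(read a)=63 at depth 1
Visible at query point: a=63 b=63 d=63 e=86 f=63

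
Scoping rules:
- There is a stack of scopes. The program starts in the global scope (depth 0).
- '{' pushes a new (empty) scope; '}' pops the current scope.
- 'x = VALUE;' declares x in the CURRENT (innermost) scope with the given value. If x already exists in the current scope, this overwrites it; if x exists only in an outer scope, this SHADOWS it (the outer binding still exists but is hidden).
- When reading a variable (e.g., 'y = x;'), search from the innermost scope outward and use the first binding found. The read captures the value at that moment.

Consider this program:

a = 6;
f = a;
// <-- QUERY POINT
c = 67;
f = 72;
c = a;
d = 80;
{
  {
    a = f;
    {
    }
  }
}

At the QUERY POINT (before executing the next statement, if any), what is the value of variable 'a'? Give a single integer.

Answer: 6

Derivation:
Step 1: declare a=6 at depth 0
Step 2: declare f=(read a)=6 at depth 0
Visible at query point: a=6 f=6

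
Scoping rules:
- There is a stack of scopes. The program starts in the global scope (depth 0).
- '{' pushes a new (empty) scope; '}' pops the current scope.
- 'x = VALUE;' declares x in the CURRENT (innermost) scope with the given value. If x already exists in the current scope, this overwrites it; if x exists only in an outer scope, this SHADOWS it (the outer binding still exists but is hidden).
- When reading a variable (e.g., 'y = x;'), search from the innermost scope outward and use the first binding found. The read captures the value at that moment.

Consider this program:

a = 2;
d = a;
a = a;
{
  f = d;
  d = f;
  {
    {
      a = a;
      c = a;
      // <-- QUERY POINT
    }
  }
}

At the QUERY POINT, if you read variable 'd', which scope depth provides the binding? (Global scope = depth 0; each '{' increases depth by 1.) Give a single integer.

Step 1: declare a=2 at depth 0
Step 2: declare d=(read a)=2 at depth 0
Step 3: declare a=(read a)=2 at depth 0
Step 4: enter scope (depth=1)
Step 5: declare f=(read d)=2 at depth 1
Step 6: declare d=(read f)=2 at depth 1
Step 7: enter scope (depth=2)
Step 8: enter scope (depth=3)
Step 9: declare a=(read a)=2 at depth 3
Step 10: declare c=(read a)=2 at depth 3
Visible at query point: a=2 c=2 d=2 f=2

Answer: 1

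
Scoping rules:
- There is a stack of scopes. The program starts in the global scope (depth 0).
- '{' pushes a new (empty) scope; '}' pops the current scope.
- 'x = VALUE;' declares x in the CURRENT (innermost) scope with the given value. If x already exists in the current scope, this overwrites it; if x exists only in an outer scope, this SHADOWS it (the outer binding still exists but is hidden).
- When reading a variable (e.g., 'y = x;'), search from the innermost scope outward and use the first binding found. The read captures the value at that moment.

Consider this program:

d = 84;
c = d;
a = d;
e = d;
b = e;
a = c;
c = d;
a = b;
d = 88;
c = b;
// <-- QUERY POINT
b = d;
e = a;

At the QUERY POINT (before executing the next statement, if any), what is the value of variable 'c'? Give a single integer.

Step 1: declare d=84 at depth 0
Step 2: declare c=(read d)=84 at depth 0
Step 3: declare a=(read d)=84 at depth 0
Step 4: declare e=(read d)=84 at depth 0
Step 5: declare b=(read e)=84 at depth 0
Step 6: declare a=(read c)=84 at depth 0
Step 7: declare c=(read d)=84 at depth 0
Step 8: declare a=(read b)=84 at depth 0
Step 9: declare d=88 at depth 0
Step 10: declare c=(read b)=84 at depth 0
Visible at query point: a=84 b=84 c=84 d=88 e=84

Answer: 84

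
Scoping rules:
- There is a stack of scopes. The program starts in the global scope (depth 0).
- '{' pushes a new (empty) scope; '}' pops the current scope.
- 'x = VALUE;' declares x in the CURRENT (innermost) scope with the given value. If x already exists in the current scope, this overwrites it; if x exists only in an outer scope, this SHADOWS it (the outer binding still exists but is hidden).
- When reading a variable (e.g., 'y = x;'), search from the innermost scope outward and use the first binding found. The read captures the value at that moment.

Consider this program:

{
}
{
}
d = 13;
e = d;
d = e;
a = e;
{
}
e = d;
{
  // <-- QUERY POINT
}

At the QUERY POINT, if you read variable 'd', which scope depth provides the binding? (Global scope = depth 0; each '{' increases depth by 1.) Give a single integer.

Step 1: enter scope (depth=1)
Step 2: exit scope (depth=0)
Step 3: enter scope (depth=1)
Step 4: exit scope (depth=0)
Step 5: declare d=13 at depth 0
Step 6: declare e=(read d)=13 at depth 0
Step 7: declare d=(read e)=13 at depth 0
Step 8: declare a=(read e)=13 at depth 0
Step 9: enter scope (depth=1)
Step 10: exit scope (depth=0)
Step 11: declare e=(read d)=13 at depth 0
Step 12: enter scope (depth=1)
Visible at query point: a=13 d=13 e=13

Answer: 0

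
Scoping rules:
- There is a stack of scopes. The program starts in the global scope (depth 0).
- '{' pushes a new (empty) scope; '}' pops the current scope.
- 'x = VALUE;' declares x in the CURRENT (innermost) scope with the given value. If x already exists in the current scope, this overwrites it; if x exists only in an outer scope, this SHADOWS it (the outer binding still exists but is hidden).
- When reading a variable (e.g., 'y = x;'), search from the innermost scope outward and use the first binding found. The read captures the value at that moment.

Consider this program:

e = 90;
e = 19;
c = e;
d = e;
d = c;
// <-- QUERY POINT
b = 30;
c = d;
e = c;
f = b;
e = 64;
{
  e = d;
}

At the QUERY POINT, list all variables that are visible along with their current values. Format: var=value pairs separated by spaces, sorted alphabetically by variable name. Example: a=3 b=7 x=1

Answer: c=19 d=19 e=19

Derivation:
Step 1: declare e=90 at depth 0
Step 2: declare e=19 at depth 0
Step 3: declare c=(read e)=19 at depth 0
Step 4: declare d=(read e)=19 at depth 0
Step 5: declare d=(read c)=19 at depth 0
Visible at query point: c=19 d=19 e=19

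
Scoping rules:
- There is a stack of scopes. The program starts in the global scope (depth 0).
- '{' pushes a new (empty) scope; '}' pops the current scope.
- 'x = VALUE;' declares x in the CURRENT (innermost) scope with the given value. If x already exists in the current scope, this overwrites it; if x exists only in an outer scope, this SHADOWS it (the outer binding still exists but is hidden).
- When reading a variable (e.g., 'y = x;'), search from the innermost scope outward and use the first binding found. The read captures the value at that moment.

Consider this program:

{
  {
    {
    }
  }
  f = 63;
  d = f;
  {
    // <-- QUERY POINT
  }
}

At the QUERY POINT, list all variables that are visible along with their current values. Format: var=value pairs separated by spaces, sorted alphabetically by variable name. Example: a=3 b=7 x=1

Answer: d=63 f=63

Derivation:
Step 1: enter scope (depth=1)
Step 2: enter scope (depth=2)
Step 3: enter scope (depth=3)
Step 4: exit scope (depth=2)
Step 5: exit scope (depth=1)
Step 6: declare f=63 at depth 1
Step 7: declare d=(read f)=63 at depth 1
Step 8: enter scope (depth=2)
Visible at query point: d=63 f=63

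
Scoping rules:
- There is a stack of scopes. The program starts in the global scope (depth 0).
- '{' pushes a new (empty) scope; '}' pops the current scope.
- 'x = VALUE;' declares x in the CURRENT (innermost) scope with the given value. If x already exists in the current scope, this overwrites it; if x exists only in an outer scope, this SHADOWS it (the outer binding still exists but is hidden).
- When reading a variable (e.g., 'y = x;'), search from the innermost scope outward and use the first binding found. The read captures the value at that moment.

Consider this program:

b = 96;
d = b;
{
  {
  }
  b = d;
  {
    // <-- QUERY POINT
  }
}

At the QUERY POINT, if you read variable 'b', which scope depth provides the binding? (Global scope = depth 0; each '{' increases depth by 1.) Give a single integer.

Step 1: declare b=96 at depth 0
Step 2: declare d=(read b)=96 at depth 0
Step 3: enter scope (depth=1)
Step 4: enter scope (depth=2)
Step 5: exit scope (depth=1)
Step 6: declare b=(read d)=96 at depth 1
Step 7: enter scope (depth=2)
Visible at query point: b=96 d=96

Answer: 1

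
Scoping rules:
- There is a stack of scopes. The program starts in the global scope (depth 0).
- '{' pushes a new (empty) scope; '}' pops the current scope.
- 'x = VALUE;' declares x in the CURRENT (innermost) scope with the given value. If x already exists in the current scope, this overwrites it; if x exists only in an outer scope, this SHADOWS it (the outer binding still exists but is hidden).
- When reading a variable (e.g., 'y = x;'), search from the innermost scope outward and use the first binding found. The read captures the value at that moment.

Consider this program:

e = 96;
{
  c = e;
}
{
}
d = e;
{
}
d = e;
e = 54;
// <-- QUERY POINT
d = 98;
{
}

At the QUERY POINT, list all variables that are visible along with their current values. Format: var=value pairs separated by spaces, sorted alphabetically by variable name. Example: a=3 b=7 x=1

Step 1: declare e=96 at depth 0
Step 2: enter scope (depth=1)
Step 3: declare c=(read e)=96 at depth 1
Step 4: exit scope (depth=0)
Step 5: enter scope (depth=1)
Step 6: exit scope (depth=0)
Step 7: declare d=(read e)=96 at depth 0
Step 8: enter scope (depth=1)
Step 9: exit scope (depth=0)
Step 10: declare d=(read e)=96 at depth 0
Step 11: declare e=54 at depth 0
Visible at query point: d=96 e=54

Answer: d=96 e=54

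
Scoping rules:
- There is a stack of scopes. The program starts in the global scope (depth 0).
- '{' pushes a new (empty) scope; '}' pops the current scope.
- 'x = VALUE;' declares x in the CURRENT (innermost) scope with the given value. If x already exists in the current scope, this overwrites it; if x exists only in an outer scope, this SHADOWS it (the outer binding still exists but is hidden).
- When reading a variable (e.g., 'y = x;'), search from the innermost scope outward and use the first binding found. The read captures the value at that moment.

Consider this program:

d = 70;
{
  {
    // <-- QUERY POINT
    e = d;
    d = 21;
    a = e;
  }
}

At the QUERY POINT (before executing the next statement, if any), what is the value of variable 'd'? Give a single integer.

Step 1: declare d=70 at depth 0
Step 2: enter scope (depth=1)
Step 3: enter scope (depth=2)
Visible at query point: d=70

Answer: 70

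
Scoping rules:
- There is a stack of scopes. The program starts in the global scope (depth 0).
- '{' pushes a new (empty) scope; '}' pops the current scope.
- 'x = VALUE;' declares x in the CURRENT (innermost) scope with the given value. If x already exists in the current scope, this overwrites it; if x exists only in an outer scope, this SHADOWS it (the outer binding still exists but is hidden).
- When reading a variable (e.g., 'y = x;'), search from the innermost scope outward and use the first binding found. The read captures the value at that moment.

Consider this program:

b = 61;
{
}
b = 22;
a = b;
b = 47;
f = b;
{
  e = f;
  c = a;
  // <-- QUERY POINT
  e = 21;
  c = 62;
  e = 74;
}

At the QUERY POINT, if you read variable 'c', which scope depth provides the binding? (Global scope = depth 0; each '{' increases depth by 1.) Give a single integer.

Answer: 1

Derivation:
Step 1: declare b=61 at depth 0
Step 2: enter scope (depth=1)
Step 3: exit scope (depth=0)
Step 4: declare b=22 at depth 0
Step 5: declare a=(read b)=22 at depth 0
Step 6: declare b=47 at depth 0
Step 7: declare f=(read b)=47 at depth 0
Step 8: enter scope (depth=1)
Step 9: declare e=(read f)=47 at depth 1
Step 10: declare c=(read a)=22 at depth 1
Visible at query point: a=22 b=47 c=22 e=47 f=47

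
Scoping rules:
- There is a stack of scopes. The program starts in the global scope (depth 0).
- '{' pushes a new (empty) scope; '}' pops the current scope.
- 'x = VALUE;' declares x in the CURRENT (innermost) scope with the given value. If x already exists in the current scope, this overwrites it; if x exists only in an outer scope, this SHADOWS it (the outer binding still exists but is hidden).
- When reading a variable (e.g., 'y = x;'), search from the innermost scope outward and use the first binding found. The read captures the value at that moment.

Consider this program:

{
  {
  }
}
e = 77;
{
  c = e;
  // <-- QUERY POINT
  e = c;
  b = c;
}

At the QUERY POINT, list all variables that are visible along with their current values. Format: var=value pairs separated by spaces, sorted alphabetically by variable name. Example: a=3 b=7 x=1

Answer: c=77 e=77

Derivation:
Step 1: enter scope (depth=1)
Step 2: enter scope (depth=2)
Step 3: exit scope (depth=1)
Step 4: exit scope (depth=0)
Step 5: declare e=77 at depth 0
Step 6: enter scope (depth=1)
Step 7: declare c=(read e)=77 at depth 1
Visible at query point: c=77 e=77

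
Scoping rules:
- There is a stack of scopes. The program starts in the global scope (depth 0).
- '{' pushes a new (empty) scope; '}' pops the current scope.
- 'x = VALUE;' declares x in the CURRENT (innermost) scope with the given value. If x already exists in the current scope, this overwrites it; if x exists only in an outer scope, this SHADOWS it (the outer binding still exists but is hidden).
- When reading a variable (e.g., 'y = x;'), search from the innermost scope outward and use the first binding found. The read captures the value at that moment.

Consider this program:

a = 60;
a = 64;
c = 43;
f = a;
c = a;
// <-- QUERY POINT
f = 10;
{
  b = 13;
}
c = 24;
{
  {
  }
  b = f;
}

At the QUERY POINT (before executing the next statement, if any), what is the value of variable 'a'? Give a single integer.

Step 1: declare a=60 at depth 0
Step 2: declare a=64 at depth 0
Step 3: declare c=43 at depth 0
Step 4: declare f=(read a)=64 at depth 0
Step 5: declare c=(read a)=64 at depth 0
Visible at query point: a=64 c=64 f=64

Answer: 64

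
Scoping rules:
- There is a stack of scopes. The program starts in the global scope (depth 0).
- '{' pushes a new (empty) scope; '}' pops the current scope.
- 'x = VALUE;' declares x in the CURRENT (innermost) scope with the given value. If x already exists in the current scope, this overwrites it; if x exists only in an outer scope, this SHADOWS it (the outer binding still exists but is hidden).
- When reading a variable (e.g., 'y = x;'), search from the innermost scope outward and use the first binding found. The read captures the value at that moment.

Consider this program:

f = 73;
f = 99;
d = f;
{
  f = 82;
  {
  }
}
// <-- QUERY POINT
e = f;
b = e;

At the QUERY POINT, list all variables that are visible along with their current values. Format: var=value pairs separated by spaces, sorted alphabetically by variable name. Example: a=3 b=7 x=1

Answer: d=99 f=99

Derivation:
Step 1: declare f=73 at depth 0
Step 2: declare f=99 at depth 0
Step 3: declare d=(read f)=99 at depth 0
Step 4: enter scope (depth=1)
Step 5: declare f=82 at depth 1
Step 6: enter scope (depth=2)
Step 7: exit scope (depth=1)
Step 8: exit scope (depth=0)
Visible at query point: d=99 f=99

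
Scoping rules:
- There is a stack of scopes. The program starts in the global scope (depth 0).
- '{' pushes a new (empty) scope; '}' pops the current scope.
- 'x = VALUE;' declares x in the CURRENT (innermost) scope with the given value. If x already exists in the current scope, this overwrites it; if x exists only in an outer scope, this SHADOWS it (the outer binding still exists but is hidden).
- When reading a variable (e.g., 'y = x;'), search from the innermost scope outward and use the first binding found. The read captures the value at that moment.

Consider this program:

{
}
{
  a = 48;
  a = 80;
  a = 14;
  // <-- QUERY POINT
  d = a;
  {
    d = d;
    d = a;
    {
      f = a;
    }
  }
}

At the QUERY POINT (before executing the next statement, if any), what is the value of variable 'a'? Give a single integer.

Answer: 14

Derivation:
Step 1: enter scope (depth=1)
Step 2: exit scope (depth=0)
Step 3: enter scope (depth=1)
Step 4: declare a=48 at depth 1
Step 5: declare a=80 at depth 1
Step 6: declare a=14 at depth 1
Visible at query point: a=14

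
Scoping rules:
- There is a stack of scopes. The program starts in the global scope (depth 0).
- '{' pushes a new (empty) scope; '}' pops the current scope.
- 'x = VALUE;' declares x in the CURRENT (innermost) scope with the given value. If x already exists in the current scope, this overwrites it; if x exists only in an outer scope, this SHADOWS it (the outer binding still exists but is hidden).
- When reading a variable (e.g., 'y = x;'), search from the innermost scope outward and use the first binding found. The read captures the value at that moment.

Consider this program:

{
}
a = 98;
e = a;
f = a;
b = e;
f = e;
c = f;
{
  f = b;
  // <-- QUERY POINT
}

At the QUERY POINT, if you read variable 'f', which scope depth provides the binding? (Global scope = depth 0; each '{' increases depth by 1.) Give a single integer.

Answer: 1

Derivation:
Step 1: enter scope (depth=1)
Step 2: exit scope (depth=0)
Step 3: declare a=98 at depth 0
Step 4: declare e=(read a)=98 at depth 0
Step 5: declare f=(read a)=98 at depth 0
Step 6: declare b=(read e)=98 at depth 0
Step 7: declare f=(read e)=98 at depth 0
Step 8: declare c=(read f)=98 at depth 0
Step 9: enter scope (depth=1)
Step 10: declare f=(read b)=98 at depth 1
Visible at query point: a=98 b=98 c=98 e=98 f=98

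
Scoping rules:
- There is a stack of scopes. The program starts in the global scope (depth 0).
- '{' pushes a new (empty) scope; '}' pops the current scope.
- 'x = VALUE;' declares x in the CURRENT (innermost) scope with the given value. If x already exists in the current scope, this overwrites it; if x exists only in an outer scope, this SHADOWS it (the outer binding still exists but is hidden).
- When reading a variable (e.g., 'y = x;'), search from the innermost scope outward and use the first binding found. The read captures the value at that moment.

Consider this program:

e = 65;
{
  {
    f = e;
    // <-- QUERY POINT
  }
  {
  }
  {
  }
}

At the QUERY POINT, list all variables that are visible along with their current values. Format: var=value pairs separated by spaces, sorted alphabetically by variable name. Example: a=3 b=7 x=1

Answer: e=65 f=65

Derivation:
Step 1: declare e=65 at depth 0
Step 2: enter scope (depth=1)
Step 3: enter scope (depth=2)
Step 4: declare f=(read e)=65 at depth 2
Visible at query point: e=65 f=65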